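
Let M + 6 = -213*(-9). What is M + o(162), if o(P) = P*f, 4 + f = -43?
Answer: -5703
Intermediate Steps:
f = -47 (f = -4 - 43 = -47)
M = 1911 (M = -6 - 213*(-9) = -6 + 1917 = 1911)
o(P) = -47*P (o(P) = P*(-47) = -47*P)
M + o(162) = 1911 - 47*162 = 1911 - 7614 = -5703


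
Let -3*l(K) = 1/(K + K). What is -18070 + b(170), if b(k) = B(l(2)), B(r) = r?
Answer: -216841/12 ≈ -18070.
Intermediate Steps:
l(K) = -1/(6*K) (l(K) = -1/(3*(K + K)) = -1/(2*K)/3 = -1/(6*K))
b(k) = -1/12 (b(k) = -⅙/2 = -⅙*½ = -1/12)
-18070 + b(170) = -18070 - 1/12 = -216841/12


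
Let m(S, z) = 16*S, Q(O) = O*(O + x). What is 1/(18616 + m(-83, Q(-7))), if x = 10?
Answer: 1/17288 ≈ 5.7844e-5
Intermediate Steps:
Q(O) = O*(10 + O) (Q(O) = O*(O + 10) = O*(10 + O))
1/(18616 + m(-83, Q(-7))) = 1/(18616 + 16*(-83)) = 1/(18616 - 1328) = 1/17288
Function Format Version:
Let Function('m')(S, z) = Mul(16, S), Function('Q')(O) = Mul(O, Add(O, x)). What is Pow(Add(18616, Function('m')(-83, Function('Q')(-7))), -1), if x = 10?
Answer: Rational(1, 17288) ≈ 5.7844e-5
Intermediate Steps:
Function('Q')(O) = Mul(O, Add(10, O)) (Function('Q')(O) = Mul(O, Add(O, 10)) = Mul(O, Add(10, O)))
Pow(Add(18616, Function('m')(-83, Function('Q')(-7))), -1) = Pow(Add(18616, Mul(16, -83)), -1) = Pow(Add(18616, -1328), -1) = Pow(17288, -1) = Rational(1, 17288)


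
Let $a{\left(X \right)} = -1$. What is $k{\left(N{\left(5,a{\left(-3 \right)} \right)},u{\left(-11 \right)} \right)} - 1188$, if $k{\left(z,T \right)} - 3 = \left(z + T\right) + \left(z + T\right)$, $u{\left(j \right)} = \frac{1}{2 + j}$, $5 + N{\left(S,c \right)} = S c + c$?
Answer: $- \frac{10865}{9} \approx -1207.2$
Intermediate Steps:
$N{\left(S,c \right)} = -5 + c + S c$ ($N{\left(S,c \right)} = -5 + \left(S c + c\right) = -5 + \left(c + S c\right) = -5 + c + S c$)
$k{\left(z,T \right)} = 3 + 2 T + 2 z$ ($k{\left(z,T \right)} = 3 + \left(\left(z + T\right) + \left(z + T\right)\right) = 3 + \left(\left(T + z\right) + \left(T + z\right)\right) = 3 + \left(2 T + 2 z\right) = 3 + 2 T + 2 z$)
$k{\left(N{\left(5,a{\left(-3 \right)} \right)},u{\left(-11 \right)} \right)} - 1188 = \left(3 + \frac{2}{2 - 11} + 2 \left(-5 - 1 + 5 \left(-1\right)\right)\right) - 1188 = \left(3 + \frac{2}{-9} + 2 \left(-5 - 1 - 5\right)\right) - 1188 = \left(3 + 2 \left(- \frac{1}{9}\right) + 2 \left(-11\right)\right) - 1188 = \left(3 - \frac{2}{9} - 22\right) - 1188 = - \frac{173}{9} - 1188 = - \frac{10865}{9}$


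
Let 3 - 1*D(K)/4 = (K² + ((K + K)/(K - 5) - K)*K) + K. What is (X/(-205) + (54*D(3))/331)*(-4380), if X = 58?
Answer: -332286072/13571 ≈ -24485.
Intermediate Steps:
D(K) = 12 - 4*K - 4*K² - 4*K*(-K + 2*K/(-5 + K)) (D(K) = 12 - 4*((K² + ((K + K)/(K - 5) - K)*K) + K) = 12 - 4*((K² + ((2*K)/(-5 + K) - K)*K) + K) = 12 - 4*((K² + (2*K/(-5 + K) - K)*K) + K) = 12 - 4*((K² + (-K + 2*K/(-5 + K))*K) + K) = 12 - 4*((K² + K*(-K + 2*K/(-5 + K))) + K) = 12 - 4*(K + K² + K*(-K + 2*K/(-5 + K))) = 12 + (-4*K - 4*K² - 4*K*(-K + 2*K/(-5 + K))) = 12 - 4*K - 4*K² - 4*K*(-K + 2*K/(-5 + K)))
(X/(-205) + (54*D(3))/331)*(-4380) = (58/(-205) + (54*(4*(-15 - 3*3² + 8*3)/(-5 + 3)))/331)*(-4380) = (58*(-1/205) + (54*(4*(-15 - 3*9 + 24)/(-2)))*(1/331))*(-4380) = (-58/205 + (54*(4*(-½)*(-15 - 27 + 24)))*(1/331))*(-4380) = (-58/205 + (54*(4*(-½)*(-18)))*(1/331))*(-4380) = (-58/205 + (54*36)*(1/331))*(-4380) = (-58/205 + 1944*(1/331))*(-4380) = (-58/205 + 1944/331)*(-4380) = (379322/67855)*(-4380) = -332286072/13571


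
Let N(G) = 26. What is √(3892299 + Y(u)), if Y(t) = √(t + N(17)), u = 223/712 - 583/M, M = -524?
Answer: √(2116356325616076 + 11659*√59648819762)/23318 ≈ 1972.9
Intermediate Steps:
u = 132987/93272 (u = 223/712 - 583/(-524) = 223*(1/712) - 583*(-1/524) = 223/712 + 583/524 = 132987/93272 ≈ 1.4258)
Y(t) = √(26 + t) (Y(t) = √(t + 26) = √(26 + t))
√(3892299 + Y(u)) = √(3892299 + √(26 + 132987/93272)) = √(3892299 + √(2558059/93272)) = √(3892299 + √59648819762/46636)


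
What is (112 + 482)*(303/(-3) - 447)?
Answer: -325512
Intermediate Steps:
(112 + 482)*(303/(-3) - 447) = 594*(303*(-⅓) - 447) = 594*(-101 - 447) = 594*(-548) = -325512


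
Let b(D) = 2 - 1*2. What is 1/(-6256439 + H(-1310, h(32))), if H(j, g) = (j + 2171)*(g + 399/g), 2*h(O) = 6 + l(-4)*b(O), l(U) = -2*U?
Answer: -1/6139343 ≈ -1.6288e-7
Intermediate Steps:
b(D) = 0 (b(D) = 2 - 2 = 0)
h(O) = 3 (h(O) = (6 - 2*(-4)*0)/2 = (6 + 8*0)/2 = (6 + 0)/2 = (1/2)*6 = 3)
H(j, g) = (2171 + j)*(g + 399/g)
1/(-6256439 + H(-1310, h(32))) = 1/(-6256439 + (866229 + 399*(-1310) + 3**2*(2171 - 1310))/3) = 1/(-6256439 + (866229 - 522690 + 9*861)/3) = 1/(-6256439 + (866229 - 522690 + 7749)/3) = 1/(-6256439 + (1/3)*351288) = 1/(-6256439 + 117096) = 1/(-6139343) = -1/6139343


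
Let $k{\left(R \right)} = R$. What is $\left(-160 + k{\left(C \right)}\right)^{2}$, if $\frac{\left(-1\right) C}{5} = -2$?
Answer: $22500$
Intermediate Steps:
$C = 10$ ($C = \left(-5\right) \left(-2\right) = 10$)
$\left(-160 + k{\left(C \right)}\right)^{2} = \left(-160 + 10\right)^{2} = \left(-150\right)^{2} = 22500$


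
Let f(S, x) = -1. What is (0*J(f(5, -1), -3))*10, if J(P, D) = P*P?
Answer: 0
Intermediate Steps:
J(P, D) = P²
(0*J(f(5, -1), -3))*10 = (0*(-1)²)*10 = (0*1)*10 = 0*10 = 0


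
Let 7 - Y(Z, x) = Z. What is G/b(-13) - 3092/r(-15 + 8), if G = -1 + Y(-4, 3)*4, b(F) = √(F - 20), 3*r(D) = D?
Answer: 9276/7 - 43*I*√33/33 ≈ 1325.1 - 7.4853*I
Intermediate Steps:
Y(Z, x) = 7 - Z
r(D) = D/3
b(F) = √(-20 + F)
G = 43 (G = -1 + (7 - 1*(-4))*4 = -1 + (7 + 4)*4 = -1 + 11*4 = -1 + 44 = 43)
G/b(-13) - 3092/r(-15 + 8) = 43/(√(-20 - 13)) - 3092*3/(-15 + 8) = 43/(√(-33)) - 3092/((⅓)*(-7)) = 43/((I*√33)) - 3092/(-7/3) = 43*(-I*√33/33) - 3092*(-3/7) = -43*I*√33/33 + 9276/7 = 9276/7 - 43*I*√33/33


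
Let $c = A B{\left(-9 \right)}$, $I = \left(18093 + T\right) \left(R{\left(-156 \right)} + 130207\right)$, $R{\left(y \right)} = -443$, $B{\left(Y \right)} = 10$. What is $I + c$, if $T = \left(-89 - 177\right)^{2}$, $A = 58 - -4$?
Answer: $11529402256$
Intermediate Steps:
$A = 62$ ($A = 58 + 4 = 62$)
$T = 70756$ ($T = \left(-266\right)^{2} = 70756$)
$I = 11529401636$ ($I = \left(18093 + 70756\right) \left(-443 + 130207\right) = 88849 \cdot 129764 = 11529401636$)
$c = 620$ ($c = 62 \cdot 10 = 620$)
$I + c = 11529401636 + 620 = 11529402256$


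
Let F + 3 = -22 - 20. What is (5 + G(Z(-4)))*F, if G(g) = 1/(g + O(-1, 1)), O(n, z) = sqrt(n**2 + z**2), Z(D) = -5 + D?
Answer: -17370/79 + 45*sqrt(2)/79 ≈ -219.07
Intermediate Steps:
F = -45 (F = -3 + (-22 - 20) = -3 - 42 = -45)
G(g) = 1/(g + sqrt(2)) (G(g) = 1/(g + sqrt((-1)**2 + 1**2)) = 1/(g + sqrt(1 + 1)) = 1/(g + sqrt(2)))
(5 + G(Z(-4)))*F = (5 + 1/((-5 - 4) + sqrt(2)))*(-45) = (5 + 1/(-9 + sqrt(2)))*(-45) = -225 - 45/(-9 + sqrt(2))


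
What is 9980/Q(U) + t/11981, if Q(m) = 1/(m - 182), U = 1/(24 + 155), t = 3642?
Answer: -3895243617342/2144599 ≈ -1.8163e+6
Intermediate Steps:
U = 1/179 ≈ 0.0055866
Q(m) = 1/(-182 + m)
9980/Q(U) + t/11981 = 9980/(1/(-182 + 1/179)) + 3642/11981 = 9980/(1/(-32577/179)) + 3642*(1/11981) = 9980/(-179/32577) + 3642/11981 = 9980*(-32577/179) + 3642/11981 = -325118460/179 + 3642/11981 = -3895243617342/2144599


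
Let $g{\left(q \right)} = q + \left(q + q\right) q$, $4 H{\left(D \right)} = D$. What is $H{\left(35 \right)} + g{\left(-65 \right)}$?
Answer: $\frac{33575}{4} \approx 8393.8$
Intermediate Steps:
$H{\left(D \right)} = \frac{D}{4}$
$g{\left(q \right)} = q + 2 q^{2}$ ($g{\left(q \right)} = q + 2 q q = q + 2 q^{2}$)
$H{\left(35 \right)} + g{\left(-65 \right)} = \frac{1}{4} \cdot 35 - 65 \left(1 + 2 \left(-65\right)\right) = \frac{35}{4} - 65 \left(1 - 130\right) = \frac{35}{4} - -8385 = \frac{35}{4} + 8385 = \frac{33575}{4}$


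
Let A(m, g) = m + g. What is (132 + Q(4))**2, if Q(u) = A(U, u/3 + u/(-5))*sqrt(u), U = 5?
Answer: 4605316/225 ≈ 20468.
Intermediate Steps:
A(m, g) = g + m
Q(u) = sqrt(u)*(5 + 2*u/15) (Q(u) = ((u/3 + u/(-5)) + 5)*sqrt(u) = ((u*(1/3) + u*(-1/5)) + 5)*sqrt(u) = ((u/3 - u/5) + 5)*sqrt(u) = (2*u/15 + 5)*sqrt(u) = (5 + 2*u/15)*sqrt(u) = sqrt(u)*(5 + 2*u/15))
(132 + Q(4))**2 = (132 + sqrt(4)*(75 + 2*4)/15)**2 = (132 + (1/15)*2*(75 + 8))**2 = (132 + (1/15)*2*83)**2 = (132 + 166/15)**2 = (2146/15)**2 = 4605316/225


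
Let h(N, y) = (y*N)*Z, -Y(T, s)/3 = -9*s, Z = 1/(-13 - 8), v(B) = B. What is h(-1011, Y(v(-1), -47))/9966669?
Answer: -142551/23255561 ≈ -0.0061298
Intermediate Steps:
Z = -1/21 (Z = 1/(-21) = -1/21 ≈ -0.047619)
Y(T, s) = 27*s (Y(T, s) = -(-27)*s = 27*s)
h(N, y) = -N*y/21 (h(N, y) = (y*N)*(-1/21) = (N*y)*(-1/21) = -N*y/21)
h(-1011, Y(v(-1), -47))/9966669 = -1/21*(-1011)*27*(-47)/9966669 = -1/21*(-1011)*(-1269)*(1/9966669) = -427653/7*1/9966669 = -142551/23255561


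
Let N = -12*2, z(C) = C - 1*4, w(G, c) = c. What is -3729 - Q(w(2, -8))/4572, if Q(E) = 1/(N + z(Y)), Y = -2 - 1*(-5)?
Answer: -426224699/114300 ≈ -3729.0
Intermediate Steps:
Y = 3 (Y = -2 + 5 = 3)
z(C) = -4 + C (z(C) = C - 4 = -4 + C)
N = -24
Q(E) = -1/25 (Q(E) = 1/(-24 + (-4 + 3)) = 1/(-24 - 1) = 1/(-25) = -1/25)
-3729 - Q(w(2, -8))/4572 = -3729 - (-1)/(25*4572) = -3729 - 1*(-1/114300) = -3729 + 1/114300 = -426224699/114300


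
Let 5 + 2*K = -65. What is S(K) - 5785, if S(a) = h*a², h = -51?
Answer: -68260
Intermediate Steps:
K = -35 (K = -5/2 + (½)*(-65) = -5/2 - 65/2 = -35)
S(a) = -51*a²
S(K) - 5785 = -51*(-35)² - 5785 = -51*1225 - 5785 = -62475 - 5785 = -68260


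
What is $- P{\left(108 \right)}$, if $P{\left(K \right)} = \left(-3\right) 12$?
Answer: $36$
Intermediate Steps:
$P{\left(K \right)} = -36$
$- P{\left(108 \right)} = \left(-1\right) \left(-36\right) = 36$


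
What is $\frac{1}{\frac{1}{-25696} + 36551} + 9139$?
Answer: $\frac{8583481295501}{939214495} \approx 9139.0$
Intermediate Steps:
$\frac{1}{\frac{1}{-25696} + 36551} + 9139 = \frac{1}{- \frac{1}{25696} + 36551} + 9139 = \frac{1}{\frac{939214495}{25696}} + 9139 = \frac{25696}{939214495} + 9139 = \frac{8583481295501}{939214495}$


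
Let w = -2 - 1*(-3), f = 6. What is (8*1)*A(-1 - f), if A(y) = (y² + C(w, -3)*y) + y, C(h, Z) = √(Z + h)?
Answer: 336 - 56*I*√2 ≈ 336.0 - 79.196*I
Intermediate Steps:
w = 1 (w = -2 + 3 = 1)
A(y) = y + y² + I*y*√2 (A(y) = (y² + √(-3 + 1)*y) + y = (y² + √(-2)*y) + y = (y² + (I*√2)*y) + y = (y² + I*y*√2) + y = y + y² + I*y*√2)
(8*1)*A(-1 - f) = (8*1)*((-1 - 1*6)*(1 + (-1 - 1*6) + I*√2)) = 8*((-1 - 6)*(1 + (-1 - 6) + I*√2)) = 8*(-7*(1 - 7 + I*√2)) = 8*(-7*(-6 + I*√2)) = 8*(42 - 7*I*√2) = 336 - 56*I*√2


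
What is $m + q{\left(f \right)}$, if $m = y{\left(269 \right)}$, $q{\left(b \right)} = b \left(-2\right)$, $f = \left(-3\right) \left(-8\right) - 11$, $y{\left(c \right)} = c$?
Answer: $243$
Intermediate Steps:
$f = 13$ ($f = 24 - 11 = 13$)
$q{\left(b \right)} = - 2 b$
$m = 269$
$m + q{\left(f \right)} = 269 - 26 = 243$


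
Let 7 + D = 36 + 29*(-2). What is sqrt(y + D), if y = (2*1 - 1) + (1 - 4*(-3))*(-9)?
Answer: I*sqrt(145) ≈ 12.042*I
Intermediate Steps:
D = -29 (D = -7 + (36 + 29*(-2)) = -7 + (36 - 58) = -7 - 22 = -29)
y = -116 (y = (2 - 1) + (1 + 12)*(-9) = 1 + 13*(-9) = 1 - 117 = -116)
sqrt(y + D) = sqrt(-116 - 29) = sqrt(-145) = I*sqrt(145)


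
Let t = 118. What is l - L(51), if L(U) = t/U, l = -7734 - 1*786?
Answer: -434638/51 ≈ -8522.3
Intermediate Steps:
l = -8520 (l = -7734 - 786 = -8520)
L(U) = 118/U
l - L(51) = -8520 - 118/51 = -434638/51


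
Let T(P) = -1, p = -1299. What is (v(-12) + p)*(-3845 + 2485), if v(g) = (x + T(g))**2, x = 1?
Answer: 1766640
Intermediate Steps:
v(g) = 0 (v(g) = (1 - 1)**2 = 0**2 = 0)
(v(-12) + p)*(-3845 + 2485) = (0 - 1299)*(-3845 + 2485) = -1299*(-1360) = 1766640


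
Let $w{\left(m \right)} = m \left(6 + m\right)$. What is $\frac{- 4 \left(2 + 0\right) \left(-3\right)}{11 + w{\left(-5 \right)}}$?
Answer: $4$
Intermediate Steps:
$\frac{- 4 \left(2 + 0\right) \left(-3\right)}{11 + w{\left(-5 \right)}} = \frac{- 4 \left(2 + 0\right) \left(-3\right)}{11 - 5 \left(6 - 5\right)} = \frac{\left(-4\right) 2 \left(-3\right)}{11 - 5} = \frac{\left(-8\right) \left(-3\right)}{11 - 5} = \frac{24}{6} = 24 \cdot \frac{1}{6} = 4$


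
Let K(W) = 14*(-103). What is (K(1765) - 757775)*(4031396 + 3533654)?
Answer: -5743514565850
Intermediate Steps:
K(W) = -1442
(K(1765) - 757775)*(4031396 + 3533654) = (-1442 - 757775)*(4031396 + 3533654) = -759217*7565050 = -5743514565850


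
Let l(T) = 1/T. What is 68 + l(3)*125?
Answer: 329/3 ≈ 109.67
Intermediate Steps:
68 + l(3)*125 = 68 + 125/3 = 329/3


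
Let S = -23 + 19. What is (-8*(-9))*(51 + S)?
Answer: 3384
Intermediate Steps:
S = -4
(-8*(-9))*(51 + S) = (-8*(-9))*(51 - 4) = 72*47 = 3384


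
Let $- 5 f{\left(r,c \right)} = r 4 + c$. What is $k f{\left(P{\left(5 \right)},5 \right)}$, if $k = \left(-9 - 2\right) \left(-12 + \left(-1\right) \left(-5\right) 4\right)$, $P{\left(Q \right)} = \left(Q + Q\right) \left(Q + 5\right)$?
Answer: $7128$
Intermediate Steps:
$P{\left(Q \right)} = 2 Q \left(5 + Q\right)$
$f{\left(r,c \right)} = - \frac{4 r}{5} - \frac{c}{5}$ ($f{\left(r,c \right)} = - \frac{r 4 + c}{5} = - \frac{4 r + c}{5} = - \frac{c + 4 r}{5} = - \frac{4 r}{5} - \frac{c}{5}$)
$k = -88$ ($k = - 11 \left(-12 + 5 \cdot 4\right) = - 11 \left(-12 + 20\right) = \left(-11\right) 8 = -88$)
$k f{\left(P{\left(5 \right)},5 \right)} = - 88 \left(- \frac{4 \cdot 2 \cdot 5 \left(5 + 5\right)}{5} - 1\right) = - 88 \left(- \frac{4 \cdot 2 \cdot 5 \cdot 10}{5} - 1\right) = - 88 \left(\left(- \frac{4}{5}\right) 100 - 1\right) = - 88 \left(-80 - 1\right) = \left(-88\right) \left(-81\right) = 7128$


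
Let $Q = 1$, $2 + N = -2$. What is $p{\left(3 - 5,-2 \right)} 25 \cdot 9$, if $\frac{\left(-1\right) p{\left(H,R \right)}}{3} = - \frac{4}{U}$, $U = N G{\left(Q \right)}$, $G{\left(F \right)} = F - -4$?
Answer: $-135$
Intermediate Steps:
$N = -4$ ($N = -2 - 2 = -4$)
$G{\left(F \right)} = 4 + F$ ($G{\left(F \right)} = F + 4 = 4 + F$)
$U = -20$ ($U = - 4 \left(4 + 1\right) = \left(-4\right) 5 = -20$)
$p{\left(H,R \right)} = - \frac{3}{5}$ ($p{\left(H,R \right)} = - 3 \left(- \frac{4}{-20}\right) = - 3 \left(\left(-4\right) \left(- \frac{1}{20}\right)\right) = \left(-3\right) \frac{1}{5} = - \frac{3}{5}$)
$p{\left(3 - 5,-2 \right)} 25 \cdot 9 = \left(- \frac{3}{5}\right) 25 \cdot 9 = \left(-15\right) 9 = -135$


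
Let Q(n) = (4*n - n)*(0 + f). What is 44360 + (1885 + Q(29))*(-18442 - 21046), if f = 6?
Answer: -95003256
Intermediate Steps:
Q(n) = 18*n (Q(n) = (4*n - n)*(0 + 6) = (3*n)*6 = 18*n)
44360 + (1885 + Q(29))*(-18442 - 21046) = 44360 + (1885 + 18*29)*(-18442 - 21046) = 44360 + (1885 + 522)*(-39488) = 44360 + 2407*(-39488) = 44360 - 95047616 = -95003256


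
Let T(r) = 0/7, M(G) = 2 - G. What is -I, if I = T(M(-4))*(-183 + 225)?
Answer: 0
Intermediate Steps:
T(r) = 0 (T(r) = 0*(1/7) = 0)
I = 0 (I = 0*(-183 + 225) = 0*42 = 0)
-I = -1*0 = 0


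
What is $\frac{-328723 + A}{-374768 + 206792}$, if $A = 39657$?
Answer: $\frac{144533}{83988} \approx 1.7209$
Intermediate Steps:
$\frac{-328723 + A}{-374768 + 206792} = \frac{-328723 + 39657}{-374768 + 206792} = - \frac{289066}{-167976} = \left(-289066\right) \left(- \frac{1}{167976}\right) = \frac{144533}{83988}$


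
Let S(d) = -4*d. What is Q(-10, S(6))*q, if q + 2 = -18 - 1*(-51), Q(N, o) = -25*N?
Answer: 7750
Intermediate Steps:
q = 31 (q = -2 + (-18 - 1*(-51)) = -2 + (-18 + 51) = -2 + 33 = 31)
Q(-10, S(6))*q = -25*(-10)*31 = 250*31 = 7750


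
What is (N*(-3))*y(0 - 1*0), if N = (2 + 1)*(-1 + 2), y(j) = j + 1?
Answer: -9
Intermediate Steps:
y(j) = 1 + j
N = 3 (N = 3*1 = 3)
(N*(-3))*y(0 - 1*0) = (3*(-3))*(1 + (0 - 1*0)) = -9*(1 + (0 + 0)) = -9*(1 + 0) = -9*1 = -9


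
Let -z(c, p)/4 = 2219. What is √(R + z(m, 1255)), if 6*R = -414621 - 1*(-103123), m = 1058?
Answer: I*√547131/3 ≈ 246.56*I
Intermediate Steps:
z(c, p) = -8876 (z(c, p) = -4*2219 = -8876)
R = -155749/3 (R = (-414621 - 1*(-103123))/6 = (-414621 + 103123)/6 = (⅙)*(-311498) = -155749/3 ≈ -51916.)
√(R + z(m, 1255)) = √(-155749/3 - 8876) = √(-182377/3) = I*√547131/3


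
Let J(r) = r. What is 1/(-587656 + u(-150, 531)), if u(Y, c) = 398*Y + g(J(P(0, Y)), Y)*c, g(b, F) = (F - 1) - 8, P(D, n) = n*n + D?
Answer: -1/731785 ≈ -1.3665e-6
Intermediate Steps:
P(D, n) = D + n² (P(D, n) = n² + D = D + n²)
g(b, F) = -9 + F (g(b, F) = (-1 + F) - 8 = -9 + F)
u(Y, c) = 398*Y + c*(-9 + Y) (u(Y, c) = 398*Y + (-9 + Y)*c = 398*Y + c*(-9 + Y))
1/(-587656 + u(-150, 531)) = 1/(-587656 + (398*(-150) + 531*(-9 - 150))) = 1/(-587656 + (-59700 + 531*(-159))) = 1/(-587656 + (-59700 - 84429)) = 1/(-587656 - 144129) = 1/(-731785) = -1/731785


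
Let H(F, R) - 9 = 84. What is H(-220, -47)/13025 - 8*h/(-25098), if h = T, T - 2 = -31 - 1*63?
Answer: -3626143/163450725 ≈ -0.022185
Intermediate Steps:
H(F, R) = 93 (H(F, R) = 9 + 84 = 93)
T = -92 (T = 2 + (-31 - 1*63) = 2 + (-31 - 63) = 2 - 94 = -92)
h = -92
H(-220, -47)/13025 - 8*h/(-25098) = 93/13025 - 8*(-92)/(-25098) = 93*(1/13025) + 736*(-1/25098) = 93/13025 - 368/12549 = -3626143/163450725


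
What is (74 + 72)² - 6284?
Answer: 15032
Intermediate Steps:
(74 + 72)² - 6284 = 146² - 6284 = 21316 - 6284 = 15032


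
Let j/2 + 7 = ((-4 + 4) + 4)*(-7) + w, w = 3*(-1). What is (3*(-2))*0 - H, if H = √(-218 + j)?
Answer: -7*I*√6 ≈ -17.146*I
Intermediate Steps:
w = -3
j = -76 (j = -14 + 2*(((-4 + 4) + 4)*(-7) - 3) = -14 + 2*((0 + 4)*(-7) - 3) = -14 + 2*(4*(-7) - 3) = -14 + 2*(-28 - 3) = -14 + 2*(-31) = -14 - 62 = -76)
H = 7*I*√6 (H = √(-218 - 76) = √(-294) = 7*I*√6 ≈ 17.146*I)
(3*(-2))*0 - H = (3*(-2))*0 - 7*I*√6 = -6*0 - 7*I*√6 = 0 - 7*I*√6 = -7*I*√6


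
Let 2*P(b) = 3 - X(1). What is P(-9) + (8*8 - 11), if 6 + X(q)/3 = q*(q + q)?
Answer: 121/2 ≈ 60.500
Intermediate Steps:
X(q) = -18 + 6*q² (X(q) = -18 + 3*(q*(q + q)) = -18 + 3*(q*(2*q)) = -18 + 3*(2*q²) = -18 + 6*q²)
P(b) = 15/2 (P(b) = (3 - (-18 + 6*1²))/2 = (3 - (-18 + 6*1))/2 = (3 - (-18 + 6))/2 = (3 - 1*(-12))/2 = (3 + 12)/2 = (½)*15 = 15/2)
P(-9) + (8*8 - 11) = 15/2 + (8*8 - 11) = 15/2 + (64 - 11) = 15/2 + 53 = 121/2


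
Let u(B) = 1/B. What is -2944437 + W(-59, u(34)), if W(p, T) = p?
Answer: -2944496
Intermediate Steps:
-2944437 + W(-59, u(34)) = -2944437 - 59 = -2944496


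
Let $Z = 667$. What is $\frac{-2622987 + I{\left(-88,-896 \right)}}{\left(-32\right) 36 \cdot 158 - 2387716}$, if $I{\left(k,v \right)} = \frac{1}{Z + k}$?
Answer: $\frac{379677368}{371968707} \approx 1.0207$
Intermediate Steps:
$I{\left(k,v \right)} = \frac{1}{667 + k}$
$\frac{-2622987 + I{\left(-88,-896 \right)}}{\left(-32\right) 36 \cdot 158 - 2387716} = \frac{-2622987 + \frac{1}{667 - 88}}{\left(-32\right) 36 \cdot 158 - 2387716} = \frac{-2622987 + \frac{1}{579}}{\left(-1152\right) 158 - 2387716} = \frac{-2622987 + \frac{1}{579}}{-182016 - 2387716} = - \frac{1518709472}{579 \left(-2569732\right)} = \left(- \frac{1518709472}{579}\right) \left(- \frac{1}{2569732}\right) = \frac{379677368}{371968707}$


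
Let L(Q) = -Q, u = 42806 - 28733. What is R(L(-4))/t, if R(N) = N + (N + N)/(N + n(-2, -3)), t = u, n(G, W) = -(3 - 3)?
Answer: 2/4691 ≈ 0.00042635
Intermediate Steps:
u = 14073
n(G, W) = 0 (n(G, W) = -1*0 = 0)
t = 14073
R(N) = 2 + N (R(N) = N + (N + N)/(N + 0) = N + (2*N)/N = N + 2 = 2 + N)
R(L(-4))/t = (2 - 1*(-4))/14073 = (2 + 4)*(1/14073) = 6*(1/14073) = 2/4691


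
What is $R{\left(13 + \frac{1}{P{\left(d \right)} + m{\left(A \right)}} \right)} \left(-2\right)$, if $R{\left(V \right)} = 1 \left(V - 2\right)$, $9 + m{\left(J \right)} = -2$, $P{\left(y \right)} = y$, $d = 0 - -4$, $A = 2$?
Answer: $- \frac{152}{7} \approx -21.714$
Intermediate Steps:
$d = 4$ ($d = 0 + 4 = 4$)
$m{\left(J \right)} = -11$ ($m{\left(J \right)} = -9 - 2 = -11$)
$R{\left(V \right)} = -2 + V$ ($R{\left(V \right)} = 1 \left(-2 + V\right) = -2 + V$)
$R{\left(13 + \frac{1}{P{\left(d \right)} + m{\left(A \right)}} \right)} \left(-2\right) = \left(-2 + \left(13 + \frac{1}{4 - 11}\right)\right) \left(-2\right) = \left(-2 + \left(13 + \frac{1}{-7}\right)\right) \left(-2\right) = \left(-2 + \left(13 - \frac{1}{7}\right)\right) \left(-2\right) = \left(-2 + \frac{90}{7}\right) \left(-2\right) = \frac{76}{7} \left(-2\right) = - \frac{152}{7}$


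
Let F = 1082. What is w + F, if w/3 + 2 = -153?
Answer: 617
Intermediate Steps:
w = -465 (w = -6 + 3*(-153) = -6 - 459 = -465)
w + F = -465 + 1082 = 617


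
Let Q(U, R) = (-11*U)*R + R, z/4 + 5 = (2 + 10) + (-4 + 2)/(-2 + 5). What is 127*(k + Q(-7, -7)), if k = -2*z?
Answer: -227330/3 ≈ -75777.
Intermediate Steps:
z = 76/3 (z = -20 + 4*((2 + 10) + (-4 + 2)/(-2 + 5)) = -20 + 4*(12 - 2/3) = -20 + 4*(12 - 2*⅓) = -20 + 4*(12 - ⅔) = -20 + 4*(34/3) = -20 + 136/3 = 76/3 ≈ 25.333)
Q(U, R) = R - 11*R*U (Q(U, R) = -11*R*U + R = R - 11*R*U)
k = -152/3 (k = -2*76/3 = -152/3 ≈ -50.667)
127*(k + Q(-7, -7)) = 127*(-152/3 - 7*(1 - 11*(-7))) = 127*(-152/3 - 7*(1 + 77)) = 127*(-152/3 - 7*78) = 127*(-152/3 - 546) = 127*(-1790/3) = -227330/3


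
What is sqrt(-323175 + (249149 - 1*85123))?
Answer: I*sqrt(159149) ≈ 398.94*I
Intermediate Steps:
sqrt(-323175 + (249149 - 1*85123)) = sqrt(-323175 + (249149 - 85123)) = sqrt(-323175 + 164026) = sqrt(-159149) = I*sqrt(159149)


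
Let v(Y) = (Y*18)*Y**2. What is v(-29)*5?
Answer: -2195010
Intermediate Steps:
v(Y) = 18*Y**3 (v(Y) = (18*Y)*Y**2 = 18*Y**3)
v(-29)*5 = (18*(-29)**3)*5 = (18*(-24389))*5 = -439002*5 = -2195010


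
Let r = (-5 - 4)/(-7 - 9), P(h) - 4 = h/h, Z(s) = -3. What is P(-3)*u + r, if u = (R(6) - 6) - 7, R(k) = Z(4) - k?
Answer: -1751/16 ≈ -109.44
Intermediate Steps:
P(h) = 5 (P(h) = 4 + h/h = 4 + 1 = 5)
R(k) = -3 - k
r = 9/16 (r = -9/(-16) = -9*(-1/16) = 9/16 ≈ 0.56250)
u = -22 (u = ((-3 - 1*6) - 6) - 7 = ((-3 - 6) - 6) - 7 = (-9 - 6) - 7 = -15 - 7 = -22)
P(-3)*u + r = 5*(-22) + 9/16 = -110 + 9/16 = -1751/16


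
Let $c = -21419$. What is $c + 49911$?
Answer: $28492$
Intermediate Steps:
$c + 49911 = -21419 + 49911 = 28492$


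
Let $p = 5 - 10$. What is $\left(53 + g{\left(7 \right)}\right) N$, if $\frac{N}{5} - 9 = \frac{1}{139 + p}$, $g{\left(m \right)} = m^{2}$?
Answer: $\frac{307785}{67} \approx 4593.8$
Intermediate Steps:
$p = -5$ ($p = 5 - 10 = -5$)
$N = \frac{6035}{134}$ ($N = 45 + \frac{5}{139 - 5} = 45 + \frac{5}{134} = \frac{6035}{134} \approx 45.037$)
$\left(53 + g{\left(7 \right)}\right) N = \left(53 + 7^{2}\right) \frac{6035}{134} = \left(53 + 49\right) \frac{6035}{134} = 102 \cdot \frac{6035}{134} = \frac{307785}{67}$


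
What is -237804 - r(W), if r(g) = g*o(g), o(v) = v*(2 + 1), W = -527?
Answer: -1070991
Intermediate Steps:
o(v) = 3*v (o(v) = v*3 = 3*v)
r(g) = 3*g**2 (r(g) = g*(3*g) = 3*g**2)
-237804 - r(W) = -237804 - 3*(-527)**2 = -237804 - 3*277729 = -237804 - 1*833187 = -237804 - 833187 = -1070991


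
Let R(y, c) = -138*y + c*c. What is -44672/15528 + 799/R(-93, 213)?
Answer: -107818231/37657341 ≈ -2.8631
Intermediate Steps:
R(y, c) = c**2 - 138*y (R(y, c) = -138*y + c**2 = c**2 - 138*y)
-44672/15528 + 799/R(-93, 213) = -44672/15528 + 799/(213**2 - 138*(-93)) = -44672*1/15528 + 799/(45369 + 12834) = -5584/1941 + 799/58203 = -107818231/37657341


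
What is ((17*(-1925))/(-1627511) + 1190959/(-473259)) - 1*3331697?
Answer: -2566188990699150527/770234228349 ≈ -3.3317e+6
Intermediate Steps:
((17*(-1925))/(-1627511) + 1190959/(-473259)) - 1*3331697 = (-32725*(-1/1627511) + 1190959*(-1/473259)) - 3331697 = (32725/1627511 - 1190959/473259) - 3331697 = -1922811472274/770234228349 - 3331697 = -2566188990699150527/770234228349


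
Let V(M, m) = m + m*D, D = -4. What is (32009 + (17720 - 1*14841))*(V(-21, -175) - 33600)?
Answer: -1153920600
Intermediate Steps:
V(M, m) = -3*m (V(M, m) = m + m*(-4) = m - 4*m = -3*m)
(32009 + (17720 - 1*14841))*(V(-21, -175) - 33600) = (32009 + (17720 - 1*14841))*(-3*(-175) - 33600) = (32009 + (17720 - 14841))*(525 - 33600) = (32009 + 2879)*(-33075) = 34888*(-33075) = -1153920600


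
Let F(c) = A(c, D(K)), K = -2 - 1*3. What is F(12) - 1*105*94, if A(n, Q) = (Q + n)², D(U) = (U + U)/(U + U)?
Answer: -9701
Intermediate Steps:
K = -5 (K = -2 - 3 = -5)
D(U) = 1 (D(U) = (2*U)/((2*U)) = (2*U)*(1/(2*U)) = 1)
F(c) = (1 + c)²
F(12) - 1*105*94 = (1 + 12)² - 1*105*94 = 13² - 105*94 = 169 - 9870 = -9701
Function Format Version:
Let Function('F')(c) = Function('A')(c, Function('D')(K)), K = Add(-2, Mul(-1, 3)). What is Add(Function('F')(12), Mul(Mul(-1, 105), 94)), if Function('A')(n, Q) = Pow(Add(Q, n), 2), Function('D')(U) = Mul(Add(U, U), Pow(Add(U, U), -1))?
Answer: -9701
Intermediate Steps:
K = -5 (K = Add(-2, -3) = -5)
Function('D')(U) = 1 (Function('D')(U) = Mul(Mul(2, U), Pow(Mul(2, U), -1)) = Mul(Mul(2, U), Mul(Rational(1, 2), Pow(U, -1))) = 1)
Function('F')(c) = Pow(Add(1, c), 2)
Add(Function('F')(12), Mul(Mul(-1, 105), 94)) = Add(Pow(Add(1, 12), 2), Mul(Mul(-1, 105), 94)) = Add(Pow(13, 2), Mul(-105, 94)) = Add(169, -9870) = -9701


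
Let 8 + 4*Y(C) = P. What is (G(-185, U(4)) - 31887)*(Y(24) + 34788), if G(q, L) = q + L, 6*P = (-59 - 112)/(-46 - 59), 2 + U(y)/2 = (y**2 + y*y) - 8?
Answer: -77988972693/70 ≈ -1.1141e+9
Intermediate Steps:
U(y) = -20 + 4*y**2 (U(y) = -4 + 2*((y**2 + y*y) - 8) = -4 + 2*((y**2 + y**2) - 8) = -4 + 2*(2*y**2 - 8) = -4 + 2*(-8 + 2*y**2) = -4 + (-16 + 4*y**2) = -20 + 4*y**2)
P = 19/70 (P = ((-59 - 112)/(-46 - 59))/6 = (-171/(-105))/6 = (-171*(-1/105))/6 = (1/6)*(57/35) = 19/70 ≈ 0.27143)
Y(C) = -541/280 (Y(C) = -2 + (1/4)*(19/70) = -2 + 19/280 = -541/280)
G(q, L) = L + q
(G(-185, U(4)) - 31887)*(Y(24) + 34788) = (((-20 + 4*4**2) - 185) - 31887)*(-541/280 + 34788) = (((-20 + 4*16) - 185) - 31887)*(9740099/280) = (((-20 + 64) - 185) - 31887)*(9740099/280) = ((44 - 185) - 31887)*(9740099/280) = (-141 - 31887)*(9740099/280) = -32028*9740099/280 = -77988972693/70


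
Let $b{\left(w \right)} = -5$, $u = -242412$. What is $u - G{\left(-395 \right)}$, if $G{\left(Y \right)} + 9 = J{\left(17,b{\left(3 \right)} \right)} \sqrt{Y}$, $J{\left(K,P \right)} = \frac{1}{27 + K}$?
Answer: $-242403 - \frac{i \sqrt{395}}{44} \approx -2.424 \cdot 10^{5} - 0.4517 i$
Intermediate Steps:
$G{\left(Y \right)} = -9 + \frac{\sqrt{Y}}{44}$ ($G{\left(Y \right)} = -9 + \frac{\sqrt{Y}}{27 + 17} = -9 + \frac{\sqrt{Y}}{44}$)
$u - G{\left(-395 \right)} = -242412 - \left(-9 + \frac{\sqrt{-395}}{44}\right) = -242412 - \left(-9 + \frac{i \sqrt{395}}{44}\right) = -242412 + \left(9 - \frac{i \sqrt{395}}{44}\right) = -242403 - \frac{i \sqrt{395}}{44}$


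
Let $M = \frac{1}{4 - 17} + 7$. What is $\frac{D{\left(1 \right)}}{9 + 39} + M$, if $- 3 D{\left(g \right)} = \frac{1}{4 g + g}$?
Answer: $\frac{64787}{9360} \approx 6.9217$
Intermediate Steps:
$M = \frac{90}{13}$ ($M = \frac{1}{-13} + 7 = - \frac{1}{13} + 7 = \frac{90}{13} \approx 6.9231$)
$D{\left(g \right)} = - \frac{1}{15 g}$ ($D{\left(g \right)} = - \frac{1}{3 \left(4 g + g\right)} = - \frac{1}{3 \cdot 5 g} = - \frac{\frac{1}{5} \frac{1}{g}}{3} = - \frac{1}{15 g}$)
$\frac{D{\left(1 \right)}}{9 + 39} + M = \frac{\left(- \frac{1}{15}\right) 1^{-1}}{9 + 39} + \frac{90}{13} = \frac{\left(- \frac{1}{15}\right) 1}{48} + \frac{90}{13} = \frac{1}{48} \left(- \frac{1}{15}\right) + \frac{90}{13} = - \frac{1}{720} + \frac{90}{13} = \frac{64787}{9360}$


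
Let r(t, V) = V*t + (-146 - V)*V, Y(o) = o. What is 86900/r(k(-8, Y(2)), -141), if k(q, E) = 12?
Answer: -86900/987 ≈ -88.045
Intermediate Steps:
r(t, V) = V*t + V*(-146 - V)
86900/r(k(-8, Y(2)), -141) = 86900/((-141*(-146 + 12 - 1*(-141)))) = 86900/((-141*(-146 + 12 + 141))) = 86900/((-141*7)) = 86900/(-987) = 86900*(-1/987) = -86900/987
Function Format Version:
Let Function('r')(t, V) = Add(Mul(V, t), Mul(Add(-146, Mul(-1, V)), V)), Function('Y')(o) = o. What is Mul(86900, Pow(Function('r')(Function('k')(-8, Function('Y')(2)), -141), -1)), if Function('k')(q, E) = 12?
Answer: Rational(-86900, 987) ≈ -88.045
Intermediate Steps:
Function('r')(t, V) = Add(Mul(V, t), Mul(V, Add(-146, Mul(-1, V))))
Mul(86900, Pow(Function('r')(Function('k')(-8, Function('Y')(2)), -141), -1)) = Mul(86900, Pow(Mul(-141, Add(-146, 12, Mul(-1, -141))), -1)) = Mul(86900, Pow(Mul(-141, Add(-146, 12, 141)), -1)) = Mul(86900, Pow(Mul(-141, 7), -1)) = Mul(86900, Pow(-987, -1)) = Mul(86900, Rational(-1, 987)) = Rational(-86900, 987)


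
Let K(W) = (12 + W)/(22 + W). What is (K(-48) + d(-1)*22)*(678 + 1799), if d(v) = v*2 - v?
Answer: -663836/13 ≈ -51064.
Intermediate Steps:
d(v) = v (d(v) = 2*v - v = v)
K(W) = (12 + W)/(22 + W)
(K(-48) + d(-1)*22)*(678 + 1799) = ((12 - 48)/(22 - 48) - 1*22)*(678 + 1799) = (-36/(-26) - 22)*2477 = (-1/26*(-36) - 22)*2477 = (18/13 - 22)*2477 = -268/13*2477 = -663836/13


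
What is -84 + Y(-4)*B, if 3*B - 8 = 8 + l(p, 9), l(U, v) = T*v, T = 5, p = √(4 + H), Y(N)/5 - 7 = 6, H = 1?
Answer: 3713/3 ≈ 1237.7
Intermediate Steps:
Y(N) = 65 (Y(N) = 35 + 5*6 = 35 + 30 = 65)
p = √5 (p = √(4 + 1) = √5 ≈ 2.2361)
l(U, v) = 5*v
B = 61/3 (B = 8/3 + (8 + 5*9)/3 = 8/3 + (8 + 45)/3 = 8/3 + (⅓)*53 = 8/3 + 53/3 = 61/3 ≈ 20.333)
-84 + Y(-4)*B = -84 + 65*(61/3) = -84 + 3965/3 = 3713/3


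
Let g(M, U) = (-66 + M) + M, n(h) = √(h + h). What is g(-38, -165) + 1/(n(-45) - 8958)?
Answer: -1899153371/13374309 - I*√10/26748618 ≈ -142.0 - 1.1822e-7*I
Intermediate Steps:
n(h) = √2*√h (n(h) = √(2*h) = √2*√h)
g(M, U) = -66 + 2*M
g(-38, -165) + 1/(n(-45) - 8958) = (-66 + 2*(-38)) + 1/(√2*√(-45) - 8958) = (-66 - 76) + 1/(√2*(3*I*√5) - 8958) = -142 + 1/(3*I*√10 - 8958) = -142 + 1/(-8958 + 3*I*√10)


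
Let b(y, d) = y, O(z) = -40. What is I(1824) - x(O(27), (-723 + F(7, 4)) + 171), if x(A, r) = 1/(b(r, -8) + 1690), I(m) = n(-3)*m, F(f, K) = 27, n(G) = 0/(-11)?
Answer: -1/1165 ≈ -0.00085837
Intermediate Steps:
n(G) = 0 (n(G) = 0*(-1/11) = 0)
I(m) = 0 (I(m) = 0*m = 0)
x(A, r) = 1/(1690 + r) (x(A, r) = 1/(r + 1690) = 1/(1690 + r))
I(1824) - x(O(27), (-723 + F(7, 4)) + 171) = 0 - 1/(1690 + ((-723 + 27) + 171)) = 0 - 1/(1690 + (-696 + 171)) = 0 - 1/(1690 - 525) = 0 - 1/1165 = -1/1165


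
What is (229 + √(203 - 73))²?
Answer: (229 + √130)² ≈ 57793.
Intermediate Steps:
(229 + √(203 - 73))² = (229 + √130)²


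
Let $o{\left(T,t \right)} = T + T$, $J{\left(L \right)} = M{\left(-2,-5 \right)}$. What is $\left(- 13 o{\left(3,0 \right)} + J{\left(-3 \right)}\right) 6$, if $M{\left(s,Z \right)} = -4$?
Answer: $-492$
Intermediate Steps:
$J{\left(L \right)} = -4$
$o{\left(T,t \right)} = 2 T$
$\left(- 13 o{\left(3,0 \right)} + J{\left(-3 \right)}\right) 6 = \left(- 13 \cdot 2 \cdot 3 - 4\right) 6 = \left(\left(-13\right) 6 - 4\right) 6 = \left(-78 - 4\right) 6 = \left(-82\right) 6 = -492$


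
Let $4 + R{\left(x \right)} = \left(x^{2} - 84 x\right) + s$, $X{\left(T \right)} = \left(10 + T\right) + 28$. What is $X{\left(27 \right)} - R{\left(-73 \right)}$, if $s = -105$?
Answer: $-11287$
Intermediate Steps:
$X{\left(T \right)} = 38 + T$
$R{\left(x \right)} = -109 + x^{2} - 84 x$ ($R{\left(x \right)} = -4 - \left(105 - x^{2} + 84 x\right) = -109 + x^{2} - 84 x$)
$X{\left(27 \right)} - R{\left(-73 \right)} = \left(38 + 27\right) - \left(-109 + \left(-73\right)^{2} - -6132\right) = 65 - \left(-109 + 5329 + 6132\right) = 65 - 11352 = -11287$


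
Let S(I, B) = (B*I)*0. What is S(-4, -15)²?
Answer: 0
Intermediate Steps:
S(I, B) = 0
S(-4, -15)² = 0² = 0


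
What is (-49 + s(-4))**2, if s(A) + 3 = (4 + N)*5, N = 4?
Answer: 144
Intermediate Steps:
s(A) = 37 (s(A) = -3 + (4 + 4)*5 = -3 + 8*5 = -3 + 40 = 37)
(-49 + s(-4))**2 = (-49 + 37)**2 = (-12)**2 = 144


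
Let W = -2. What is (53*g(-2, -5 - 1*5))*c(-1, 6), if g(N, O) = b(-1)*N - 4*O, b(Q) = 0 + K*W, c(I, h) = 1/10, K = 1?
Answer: 1166/5 ≈ 233.20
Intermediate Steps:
c(I, h) = 1/10
b(Q) = -2 (b(Q) = 0 + 1*(-2) = 0 - 2 = -2)
g(N, O) = -4*O - 2*N (g(N, O) = -2*N - 4*O = -4*O - 2*N)
(53*g(-2, -5 - 1*5))*c(-1, 6) = (53*(-4*(-5 - 1*5) - 2*(-2)))*(1/10) = (53*(-4*(-5 - 5) + 4))*(1/10) = (53*(-4*(-10) + 4))*(1/10) = (53*(40 + 4))*(1/10) = (53*44)*(1/10) = 2332*(1/10) = 1166/5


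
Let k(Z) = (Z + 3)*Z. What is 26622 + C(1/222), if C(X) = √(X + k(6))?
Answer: 26622 + √2661558/222 ≈ 26629.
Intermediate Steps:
k(Z) = Z*(3 + Z) (k(Z) = (3 + Z)*Z = Z*(3 + Z))
C(X) = √(54 + X) (C(X) = √(X + 6*(3 + 6)) = √(X + 6*9) = √(X + 54) = √(54 + X))
26622 + C(1/222) = 26622 + √(54 + 1/222) = 26622 + √(11989/222) = 26622 + √2661558/222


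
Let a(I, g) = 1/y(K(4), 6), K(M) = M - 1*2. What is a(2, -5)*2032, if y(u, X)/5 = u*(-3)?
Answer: -1016/15 ≈ -67.733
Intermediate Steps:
K(M) = -2 + M (K(M) = M - 2 = -2 + M)
y(u, X) = -15*u (y(u, X) = 5*(u*(-3)) = 5*(-3*u) = -15*u)
a(I, g) = -1/30 (a(I, g) = 1/(-15*(-2 + 4)) = 1/(-15*2) = 1/(-30) = -1/30)
a(2, -5)*2032 = -1/30*2032 = -1016/15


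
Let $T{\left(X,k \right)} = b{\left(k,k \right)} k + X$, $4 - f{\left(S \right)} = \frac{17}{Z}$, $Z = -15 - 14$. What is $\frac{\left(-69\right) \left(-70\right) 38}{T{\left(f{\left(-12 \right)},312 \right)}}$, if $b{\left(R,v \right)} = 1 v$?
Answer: $\frac{5322660}{2823109} \approx 1.8854$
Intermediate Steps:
$Z = -29$
$b{\left(R,v \right)} = v$
$f{\left(S \right)} = \frac{133}{29}$ ($f{\left(S \right)} = 4 - \frac{17}{-29} = 4 - 17 \left(- \frac{1}{29}\right) = 4 - - \frac{17}{29} = 4 + \frac{17}{29} = \frac{133}{29}$)
$T{\left(X,k \right)} = X + k^{2}$ ($T{\left(X,k \right)} = k k + X = k^{2} + X = X + k^{2}$)
$\frac{\left(-69\right) \left(-70\right) 38}{T{\left(f{\left(-12 \right)},312 \right)}} = \frac{\left(-69\right) \left(-70\right) 38}{\frac{133}{29} + 312^{2}} = \frac{4830 \cdot 38}{\frac{133}{29} + 97344} = \frac{183540}{\frac{2823109}{29}} = 183540 \cdot \frac{29}{2823109} = \frac{5322660}{2823109}$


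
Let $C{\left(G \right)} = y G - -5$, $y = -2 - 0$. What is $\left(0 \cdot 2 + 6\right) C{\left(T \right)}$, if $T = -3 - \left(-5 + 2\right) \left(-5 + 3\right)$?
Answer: $138$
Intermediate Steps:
$y = -2$ ($y = -2 + 0 = -2$)
$T = -9$ ($T = -3 - \left(-3\right) \left(-2\right) = -3 - 6 = -9$)
$C{\left(G \right)} = 5 - 2 G$ ($C{\left(G \right)} = - 2 G - -5 = - 2 G + 5 = 5 - 2 G$)
$\left(0 \cdot 2 + 6\right) C{\left(T \right)} = \left(0 \cdot 2 + 6\right) \left(5 - -18\right) = \left(0 + 6\right) \left(5 + 18\right) = 6 \cdot 23 = 138$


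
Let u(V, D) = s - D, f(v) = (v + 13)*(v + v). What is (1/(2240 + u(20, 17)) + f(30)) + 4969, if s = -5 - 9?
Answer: 16675742/2209 ≈ 7549.0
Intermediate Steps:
s = -14
f(v) = 2*v*(13 + v) (f(v) = (13 + v)*(2*v) = 2*v*(13 + v))
u(V, D) = -14 - D
(1/(2240 + u(20, 17)) + f(30)) + 4969 = (1/(2240 + (-14 - 1*17)) + 2*30*(13 + 30)) + 4969 = (1/(2240 + (-14 - 17)) + 2*30*43) + 4969 = (1/(2240 - 31) + 2580) + 4969 = (1/2209 + 2580) + 4969 = 5699221/2209 + 4969 = 16675742/2209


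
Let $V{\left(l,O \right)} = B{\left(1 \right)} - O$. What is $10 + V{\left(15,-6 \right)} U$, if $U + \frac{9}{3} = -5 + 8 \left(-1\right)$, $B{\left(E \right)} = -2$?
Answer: $-54$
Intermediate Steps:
$V{\left(l,O \right)} = -2 - O$
$U = -16$ ($U = -3 + \left(-5 + 8 \left(-1\right)\right) = -3 - 13 = -16$)
$10 + V{\left(15,-6 \right)} U = 10 + \left(-2 - -6\right) \left(-16\right) = 10 + \left(-2 + 6\right) \left(-16\right) = 10 + 4 \left(-16\right) = 10 - 64 = -54$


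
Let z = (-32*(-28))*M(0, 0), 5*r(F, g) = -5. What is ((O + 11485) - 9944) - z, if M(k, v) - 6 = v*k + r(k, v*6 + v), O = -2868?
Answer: -5807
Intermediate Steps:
r(F, g) = -1 (r(F, g) = (⅕)*(-5) = -1)
M(k, v) = 5 + k*v (M(k, v) = 6 + (v*k - 1) = 6 + (k*v - 1) = 6 + (-1 + k*v) = 5 + k*v)
z = 4480 (z = (-32*(-28))*(5 + 0*0) = 896*(5 + 0) = 896*5 = 4480)
((O + 11485) - 9944) - z = ((-2868 + 11485) - 9944) - 1*4480 = (8617 - 9944) - 4480 = -1327 - 4480 = -5807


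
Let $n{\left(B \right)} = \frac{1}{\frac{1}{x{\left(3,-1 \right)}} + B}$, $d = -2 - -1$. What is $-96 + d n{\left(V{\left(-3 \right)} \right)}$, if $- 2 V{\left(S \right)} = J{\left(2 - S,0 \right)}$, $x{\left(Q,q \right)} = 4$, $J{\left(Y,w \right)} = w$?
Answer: $-100$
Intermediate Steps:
$d = -1$ ($d = -2 + 1 = -1$)
$V{\left(S \right)} = 0$ ($V{\left(S \right)} = \left(- \frac{1}{2}\right) 0 = 0$)
$n{\left(B \right)} = \frac{1}{\frac{1}{4} + B}$
$-96 + d n{\left(V{\left(-3 \right)} \right)} = -96 - \frac{4}{1 + 4 \cdot 0} = -96 - \frac{4}{1 + 0} = -96 - \frac{4}{1} = -96 - 4 \cdot 1 = -96 - 4 = -100$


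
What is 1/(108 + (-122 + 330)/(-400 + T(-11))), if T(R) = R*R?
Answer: 279/29924 ≈ 0.0093236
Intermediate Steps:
T(R) = R²
1/(108 + (-122 + 330)/(-400 + T(-11))) = 1/(108 + (-122 + 330)/(-400 + (-11)²)) = 1/(108 + 208/(-400 + 121)) = 1/(108 + 208/(-279)) = 1/(108 + 208*(-1/279)) = 1/(108 - 208/279) = 1/(29924/279) = 279/29924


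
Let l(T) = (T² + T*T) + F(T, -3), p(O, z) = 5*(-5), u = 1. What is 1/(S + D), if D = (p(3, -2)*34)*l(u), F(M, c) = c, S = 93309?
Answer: 1/94159 ≈ 1.0620e-5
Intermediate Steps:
p(O, z) = -25
l(T) = -3 + 2*T² (l(T) = (T² + T*T) - 3 = (T² + T²) - 3 = 2*T² - 3 = -3 + 2*T²)
D = 850 (D = (-25*34)*(-3 + 2*1²) = -850*(-3 + 2*1) = -850*(-3 + 2) = -850*(-1) = 850)
1/(S + D) = 1/(93309 + 850) = 1/94159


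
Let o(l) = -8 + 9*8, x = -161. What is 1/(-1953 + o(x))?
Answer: -1/1889 ≈ -0.00052938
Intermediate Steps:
o(l) = 64 (o(l) = -8 + 72 = 64)
1/(-1953 + o(x)) = 1/(-1953 + 64) = 1/(-1889) = -1/1889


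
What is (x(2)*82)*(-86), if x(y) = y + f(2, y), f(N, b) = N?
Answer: -28208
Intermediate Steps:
x(y) = 2 + y (x(y) = y + 2 = 2 + y)
(x(2)*82)*(-86) = ((2 + 2)*82)*(-86) = (4*82)*(-86) = 328*(-86) = -28208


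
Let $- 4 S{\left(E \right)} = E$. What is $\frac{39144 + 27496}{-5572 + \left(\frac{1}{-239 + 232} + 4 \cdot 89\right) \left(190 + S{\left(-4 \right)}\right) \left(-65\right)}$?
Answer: $- \frac{27440}{1821457} \approx -0.015065$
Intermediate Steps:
$S{\left(E \right)} = - \frac{E}{4}$
$\frac{39144 + 27496}{-5572 + \left(\frac{1}{-239 + 232} + 4 \cdot 89\right) \left(190 + S{\left(-4 \right)}\right) \left(-65\right)} = \frac{39144 + 27496}{-5572 + \left(\frac{1}{-239 + 232} + 4 \cdot 89\right) \left(190 - -1\right) \left(-65\right)} = \frac{66640}{-5572 + \left(\frac{1}{-7} + 356\right) \left(190 + 1\right) \left(-65\right)} = \frac{66640}{-5572 + \left(- \frac{1}{7} + 356\right) 191 \left(-65\right)} = \frac{66640}{-5572 + \frac{2491}{7} \cdot 191 \left(-65\right)} = \frac{66640}{-5572 + \frac{475781}{7} \left(-65\right)} = \frac{66640}{-5572 - \frac{30925765}{7}} = \frac{66640}{- \frac{30964769}{7}} = 66640 \left(- \frac{7}{30964769}\right) = - \frac{27440}{1821457}$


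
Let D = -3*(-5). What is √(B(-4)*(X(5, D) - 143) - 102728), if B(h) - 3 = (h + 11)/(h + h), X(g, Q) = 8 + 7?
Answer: 10*I*√1030 ≈ 320.94*I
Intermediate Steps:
D = 15
X(g, Q) = 15
B(h) = 3 + (11 + h)/(2*h) (B(h) = 3 + (h + 11)/(h + h) = 3 + (11 + h)/((2*h)) = 3 + (11 + h)*(1/(2*h)) = 3 + (11 + h)/(2*h))
√(B(-4)*(X(5, D) - 143) - 102728) = √(((½)*(11 + 7*(-4))/(-4))*(15 - 143) - 102728) = √(((½)*(-¼)*(11 - 28))*(-128) - 102728) = √(((½)*(-¼)*(-17))*(-128) - 102728) = √((17/8)*(-128) - 102728) = √(-272 - 102728) = √(-103000) = 10*I*√1030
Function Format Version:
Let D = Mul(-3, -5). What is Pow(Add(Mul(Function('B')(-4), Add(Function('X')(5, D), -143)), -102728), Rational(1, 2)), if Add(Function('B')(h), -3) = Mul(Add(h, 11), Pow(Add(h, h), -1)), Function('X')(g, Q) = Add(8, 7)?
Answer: Mul(10, I, Pow(1030, Rational(1, 2))) ≈ Mul(320.94, I)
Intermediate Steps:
D = 15
Function('X')(g, Q) = 15
Function('B')(h) = Add(3, Mul(Rational(1, 2), Pow(h, -1), Add(11, h))) (Function('B')(h) = Add(3, Mul(Add(h, 11), Pow(Add(h, h), -1))) = Add(3, Mul(Add(11, h), Pow(Mul(2, h), -1))) = Add(3, Mul(Add(11, h), Mul(Rational(1, 2), Pow(h, -1)))) = Add(3, Mul(Rational(1, 2), Pow(h, -1), Add(11, h))))
Pow(Add(Mul(Function('B')(-4), Add(Function('X')(5, D), -143)), -102728), Rational(1, 2)) = Pow(Add(Mul(Mul(Rational(1, 2), Pow(-4, -1), Add(11, Mul(7, -4))), Add(15, -143)), -102728), Rational(1, 2)) = Pow(Add(Mul(Mul(Rational(1, 2), Rational(-1, 4), Add(11, -28)), -128), -102728), Rational(1, 2)) = Pow(Add(Mul(Mul(Rational(1, 2), Rational(-1, 4), -17), -128), -102728), Rational(1, 2)) = Pow(Add(Mul(Rational(17, 8), -128), -102728), Rational(1, 2)) = Pow(Add(-272, -102728), Rational(1, 2)) = Pow(-103000, Rational(1, 2)) = Mul(10, I, Pow(1030, Rational(1, 2)))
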